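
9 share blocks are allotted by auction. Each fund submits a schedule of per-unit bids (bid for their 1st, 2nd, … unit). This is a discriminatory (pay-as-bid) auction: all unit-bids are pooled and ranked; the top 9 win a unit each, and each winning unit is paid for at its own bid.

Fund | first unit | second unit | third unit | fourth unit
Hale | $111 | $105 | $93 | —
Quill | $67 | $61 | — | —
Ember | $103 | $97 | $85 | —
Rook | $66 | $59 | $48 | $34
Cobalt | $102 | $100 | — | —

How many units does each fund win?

All unit-bids, highest first — top 9: 111 (Hale-1), 105 (Hale-2), 103 (Ember-1), 102 (Cobalt-1), 100 (Cobalt-2), 97 (Ember-2), 93 (Hale-3), 85 (Ember-3), 67 (Quill-1)
Next rejected bid: $66 (not a price — pay-as-bid).
Allocation: Cobalt 2, Ember 3, Hale 3, Quill 1.

Cobalt 2, Ember 3, Hale 3, Quill 1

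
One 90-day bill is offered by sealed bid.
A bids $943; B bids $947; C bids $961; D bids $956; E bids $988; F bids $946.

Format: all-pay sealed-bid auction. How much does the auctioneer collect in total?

Sorting bids: 988 (E) > 961 (C) > 956 (D) > 947 (B) > 946 (F) > 943 (A)
Every bidder forfeits their bid regardless of winning.
Revenue = 943 + 947 + 961 + 956 + 988 + 946 = $5,741.

Total revenue: $5,741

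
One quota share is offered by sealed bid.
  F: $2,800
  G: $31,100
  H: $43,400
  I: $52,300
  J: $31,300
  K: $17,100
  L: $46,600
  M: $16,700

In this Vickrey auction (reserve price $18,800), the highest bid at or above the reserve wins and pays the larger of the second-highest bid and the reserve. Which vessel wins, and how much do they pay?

I pays $46,600

Sorting bids: 52,300 (I) > 46,600 (L) > 43,400 (H) > 31,300 (J) > 31,100 (G) > 17,100 (K) > …
I has the top bid at or above the reserve ($52,300).
Second-highest bid $46,600 exceeds the reserve $18,800 → payment $46,600.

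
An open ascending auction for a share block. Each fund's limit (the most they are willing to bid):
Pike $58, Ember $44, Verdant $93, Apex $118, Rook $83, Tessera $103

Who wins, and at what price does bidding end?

Open ascending-bid auction: the price rises until one bidder remains; the winner pays the price at which the last rival dropped out.
Limits ranked: 118 (Apex) > 103 (Tessera) > 93 (Verdant) > 83 (Rook) > 58 (Pike) > 44 (Ember)
Once the price passes $103, only Apex is left; the hammer falls at Tessera's limit of $103.

Apex wins at $103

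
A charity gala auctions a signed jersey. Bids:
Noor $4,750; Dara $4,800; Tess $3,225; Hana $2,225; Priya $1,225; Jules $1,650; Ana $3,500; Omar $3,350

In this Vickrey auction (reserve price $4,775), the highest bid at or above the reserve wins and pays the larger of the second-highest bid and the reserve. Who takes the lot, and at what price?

Sorting bids: 4,800 (Dara) > 4,750 (Noor) > 3,500 (Ana) > 3,350 (Omar) > 3,225 (Tess) > 2,225 (Hana) > …
Highest eligible bid: Dara at $4,800.
Second-highest bid $4,750 is below the reserve $4,775, so the reserve binds → payment $4,775.

Dara pays $4,775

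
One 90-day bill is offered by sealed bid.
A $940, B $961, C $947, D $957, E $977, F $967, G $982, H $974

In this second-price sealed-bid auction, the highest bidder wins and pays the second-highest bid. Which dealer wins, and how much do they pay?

Rule: the highest bidder wins and pays the second-highest bid.
Sorting bids: 982 (G) > 977 (E) > 974 (H) > 967 (F) > 961 (B) > 957 (D) > …
G is highest; pays the second-highest bid, $977.

G pays $977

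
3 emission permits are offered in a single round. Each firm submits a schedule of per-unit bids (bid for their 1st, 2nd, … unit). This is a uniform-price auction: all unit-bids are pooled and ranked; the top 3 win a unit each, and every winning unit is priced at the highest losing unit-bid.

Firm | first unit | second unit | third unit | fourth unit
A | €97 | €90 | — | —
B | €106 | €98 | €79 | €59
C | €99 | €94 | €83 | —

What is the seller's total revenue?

All unit-bids, highest first — top 3: 106 (B-1), 99 (C-1), 98 (B-2)
First bid not allocated: €97.
Allocation: B 2, C 1. Every unit priced at €97.
Revenue = 3 × 97 = €291.

Total revenue: €291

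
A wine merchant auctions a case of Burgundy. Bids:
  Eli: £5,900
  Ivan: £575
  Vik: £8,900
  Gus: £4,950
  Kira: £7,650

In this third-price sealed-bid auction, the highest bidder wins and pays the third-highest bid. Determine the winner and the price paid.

Vik pays £5,900

Bids in order: 8,900 (Vik) > 7,650 (Kira) > 5,900 (Eli) > 4,950 (Gus) > 575 (Ivan)
Vik wins; payment is bid #3 in the ranking = £5,900.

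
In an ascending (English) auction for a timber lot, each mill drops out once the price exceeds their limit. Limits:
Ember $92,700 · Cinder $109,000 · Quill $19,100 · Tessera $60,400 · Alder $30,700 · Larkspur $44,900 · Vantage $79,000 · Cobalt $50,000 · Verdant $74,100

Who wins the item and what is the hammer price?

Rule: the price rises until one bidder remains; the winner pays the price at which the last rival dropped out.
Sorting limits: 109,000 (Cinder) > 92,700 (Ember) > 79,000 (Vantage) > 74,100 (Verdant) > 60,400 (Tessera) > 50,000 (Cobalt) > …
Once the price passes $92,700, only Cinder is left; the hammer falls at Ember's limit of $92,700.

Cinder wins at $92,700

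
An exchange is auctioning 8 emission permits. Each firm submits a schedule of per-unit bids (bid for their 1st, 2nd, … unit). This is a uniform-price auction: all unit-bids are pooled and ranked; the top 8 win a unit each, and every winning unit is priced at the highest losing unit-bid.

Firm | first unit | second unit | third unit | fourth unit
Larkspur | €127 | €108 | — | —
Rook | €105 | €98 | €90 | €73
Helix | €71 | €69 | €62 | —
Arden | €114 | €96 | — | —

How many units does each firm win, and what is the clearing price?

Arden 2, Larkspur 2, Rook 4; clearing price €71

All unit-bids, highest first — top 8: 127 (Larkspur-1), 114 (Arden-1), 108 (Larkspur-2), 105 (Rook-1), 98 (Rook-2), 96 (Arden-2), 90 (Rook-3), 73 (Rook-4)
Highest rejected unit-bid = €71.
Allocation: Arden 2, Larkspur 2, Rook 4.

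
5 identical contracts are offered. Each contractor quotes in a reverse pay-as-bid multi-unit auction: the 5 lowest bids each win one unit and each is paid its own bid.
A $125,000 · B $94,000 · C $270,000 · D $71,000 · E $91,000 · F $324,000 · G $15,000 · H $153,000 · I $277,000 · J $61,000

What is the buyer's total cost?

Total cost: $332,000

Sorting: 15,000 (G), 61,000 (J), 71,000 (D), 91,000 (E), 94,000 (B), 125,000 (A), 153,000 (H), …
Winners (5 units): G, J, D, E, B.
Total cost = 15,000 + 61,000 + 71,000 + 91,000 + 94,000 = $332,000.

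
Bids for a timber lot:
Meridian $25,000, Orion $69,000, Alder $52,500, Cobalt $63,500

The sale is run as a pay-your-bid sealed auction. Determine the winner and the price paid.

Bids ranked: 69,000 (Orion) > 63,500 (Cobalt) > 52,500 (Alder) > 25,000 (Meridian)
Orion is highest → pays own bid, $69,000.

Orion pays $69,000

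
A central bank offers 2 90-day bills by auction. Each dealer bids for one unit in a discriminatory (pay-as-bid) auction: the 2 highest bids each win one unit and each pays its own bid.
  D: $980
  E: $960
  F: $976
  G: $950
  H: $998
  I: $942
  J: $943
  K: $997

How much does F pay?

F pays $0

Ordering the bids: 998 (H), 997 (K), 980 (D), 976 (F), …
The 2 highest are H, K.
F does not win → $0.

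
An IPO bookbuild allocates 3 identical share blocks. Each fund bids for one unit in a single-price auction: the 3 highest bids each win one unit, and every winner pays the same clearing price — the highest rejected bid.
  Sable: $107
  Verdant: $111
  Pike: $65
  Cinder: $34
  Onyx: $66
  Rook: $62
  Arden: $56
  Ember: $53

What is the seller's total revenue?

Bids ranked high→low: 111 (Verdant), 107 (Sable), 66 (Onyx), 65 (Pike), 62 (Rook), …
The 3 highest are Verdant, Sable, Onyx.
First losing bid is Pike's $65, which sets the uniform price.
Total revenue = 3 × $65 = $195.

Total revenue: $195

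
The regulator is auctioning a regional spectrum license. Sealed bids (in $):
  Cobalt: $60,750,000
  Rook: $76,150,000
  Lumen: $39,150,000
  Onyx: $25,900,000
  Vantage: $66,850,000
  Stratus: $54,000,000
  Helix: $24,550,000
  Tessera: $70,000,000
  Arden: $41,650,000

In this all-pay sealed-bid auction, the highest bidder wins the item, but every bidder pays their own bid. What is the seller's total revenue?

Total revenue: $459,000,000

Rule: the highest bidder wins the item, but every bidder pays their own bid.
Bids in order: 76,150,000 (Rook) > 70,000,000 (Tessera) > 66,850,000 (Vantage) > 60,750,000 (Cobalt) > 54,000,000 (Stratus) > 41,650,000 (Arden) > …
Rook wins with the top bid; all bids are sunk regardless.
Every bidder forfeits their bid regardless of winning.
Revenue = 60,750,000 + 76,150,000 + 39,150,000 + 25,900,000 + 66,850,000 + 54,000,000 + 24,550,000 + 70,000,000 + 41,650,000 = $459,000,000.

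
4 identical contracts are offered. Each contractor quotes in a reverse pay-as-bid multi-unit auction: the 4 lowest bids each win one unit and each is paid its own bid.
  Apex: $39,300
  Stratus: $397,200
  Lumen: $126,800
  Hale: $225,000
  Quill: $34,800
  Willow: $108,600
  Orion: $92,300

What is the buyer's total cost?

Total cost: $275,000

Bids ranked low→high: 34,800 (Quill), 39,300 (Apex), 92,300 (Orion), 108,600 (Willow), 126,800 (Lumen), 225,000 (Hale), …
The 4 lowest are Quill, Apex, Orion, Willow.
Total cost = 34,800 + 39,300 + 92,300 + 108,600 = $275,000.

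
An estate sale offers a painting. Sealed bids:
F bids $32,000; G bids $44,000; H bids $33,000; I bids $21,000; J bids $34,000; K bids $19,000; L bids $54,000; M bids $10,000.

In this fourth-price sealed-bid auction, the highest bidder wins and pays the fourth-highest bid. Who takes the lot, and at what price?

L pays $33,000

Bids ranked: 54,000 (L) > 44,000 (G) > 34,000 (J) > 33,000 (H) > 32,000 (F) > 21,000 (I) > …
L is highest; pays the fourth-highest bid, $33,000.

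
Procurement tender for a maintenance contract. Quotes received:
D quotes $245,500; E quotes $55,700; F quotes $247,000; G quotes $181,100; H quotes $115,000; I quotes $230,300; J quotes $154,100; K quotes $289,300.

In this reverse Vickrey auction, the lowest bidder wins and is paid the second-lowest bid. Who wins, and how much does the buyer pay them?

E is paid $115,000

Bids in order: 55,700 (E) < 115,000 (H) < 154,100 (J) < 181,100 (G) < 230,300 (I) < 245,500 (D) < …
E is lowest; is paid the second-lowest bid, $115,000.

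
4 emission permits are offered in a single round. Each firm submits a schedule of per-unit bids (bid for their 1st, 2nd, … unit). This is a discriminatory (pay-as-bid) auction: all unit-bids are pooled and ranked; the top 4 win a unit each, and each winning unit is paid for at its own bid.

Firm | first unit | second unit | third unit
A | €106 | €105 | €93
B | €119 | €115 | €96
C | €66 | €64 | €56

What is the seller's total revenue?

Merging the schedules and taking the best 4: 119 (B-1), 115 (B-2), 106 (A-1), 105 (A-2)
Next rejected bid: €96 (not a price — pay-as-bid).
Each winning unit pays its own bid.
Revenue = 119 + 115 + 106 + 105 = €445.

Total revenue: €445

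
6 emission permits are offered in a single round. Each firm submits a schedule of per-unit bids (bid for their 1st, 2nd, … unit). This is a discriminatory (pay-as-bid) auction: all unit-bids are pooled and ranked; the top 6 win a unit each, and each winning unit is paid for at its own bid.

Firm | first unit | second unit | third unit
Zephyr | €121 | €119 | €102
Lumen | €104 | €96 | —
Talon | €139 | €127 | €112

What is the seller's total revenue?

Total revenue: €722

All unit-bids, highest first — top 6: 139 (Talon-1), 127 (Talon-2), 121 (Zephyr-1), 119 (Zephyr-2), 112 (Talon-3), 104 (Lumen-1)
Next rejected bid: €102 (not a price — pay-as-bid).
Each winning unit pays its own bid.
Revenue = 139 + 127 + 121 + 119 + 112 + 104 = €722.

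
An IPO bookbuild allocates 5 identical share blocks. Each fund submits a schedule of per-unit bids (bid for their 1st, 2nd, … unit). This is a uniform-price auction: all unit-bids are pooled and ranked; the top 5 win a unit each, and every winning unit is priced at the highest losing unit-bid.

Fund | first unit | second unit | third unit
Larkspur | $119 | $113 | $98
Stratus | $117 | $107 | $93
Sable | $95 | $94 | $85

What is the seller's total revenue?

Merging the schedules and taking the best 5: 119 (Larkspur-1), 117 (Stratus-1), 113 (Larkspur-2), 107 (Stratus-2), 98 (Larkspur-3)
The (k+1)-th unit-bid is $95.
Allocation: Larkspur 3, Stratus 2. Every unit priced at $95.
Revenue = 5 × 95 = $475.

Total revenue: $475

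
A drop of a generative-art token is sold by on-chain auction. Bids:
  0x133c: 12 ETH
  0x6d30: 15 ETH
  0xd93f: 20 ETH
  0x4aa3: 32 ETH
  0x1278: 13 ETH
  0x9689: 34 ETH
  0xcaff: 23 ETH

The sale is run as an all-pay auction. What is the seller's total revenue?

Bids in order: 34 (0x9689) > 32 (0x4aa3) > 23 (0xcaff) > 20 (0xd93f) > 15 (0x6d30) > 13 (0x1278) > …
0x9689 wins with the top bid; all bids are sunk regardless.
Every bidder forfeits their bid regardless of winning.
Revenue = 12 + 15 + 20 + 32 + 13 + 34 + 23 = 149 ETH.

Total revenue: 149 ETH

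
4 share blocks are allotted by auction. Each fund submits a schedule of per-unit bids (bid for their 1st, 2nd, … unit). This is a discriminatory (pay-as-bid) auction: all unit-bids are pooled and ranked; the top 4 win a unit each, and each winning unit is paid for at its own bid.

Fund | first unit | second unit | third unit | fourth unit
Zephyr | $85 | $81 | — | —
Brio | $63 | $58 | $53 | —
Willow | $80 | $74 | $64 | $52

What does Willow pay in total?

Willow pays $154

All unit-bids, highest first — top 4: 85 (Zephyr-1), 81 (Zephyr-2), 80 (Willow-1), 74 (Willow-2)
Next rejected bid: $64 (not a price — pay-as-bid).
Willow's winning unit-bids: 80 + 74 = $154.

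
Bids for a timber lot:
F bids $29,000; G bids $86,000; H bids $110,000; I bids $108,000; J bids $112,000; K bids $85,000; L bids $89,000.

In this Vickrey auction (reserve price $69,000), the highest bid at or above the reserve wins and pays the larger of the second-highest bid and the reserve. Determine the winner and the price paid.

Vickrey auction (reserve price $69,000): the highest bid at or above the reserve wins and pays the larger of the second-highest bid and the reserve.
Bids in order: 112,000 (J) > 110,000 (H) > 108,000 (I) > 89,000 (L) > 86,000 (G) > 85,000 (K) > …
Highest eligible bid: J at $112,000.
max(second-highest $110,000, reserve $69,000) = $110,000; the reserve does not bind.

J pays $110,000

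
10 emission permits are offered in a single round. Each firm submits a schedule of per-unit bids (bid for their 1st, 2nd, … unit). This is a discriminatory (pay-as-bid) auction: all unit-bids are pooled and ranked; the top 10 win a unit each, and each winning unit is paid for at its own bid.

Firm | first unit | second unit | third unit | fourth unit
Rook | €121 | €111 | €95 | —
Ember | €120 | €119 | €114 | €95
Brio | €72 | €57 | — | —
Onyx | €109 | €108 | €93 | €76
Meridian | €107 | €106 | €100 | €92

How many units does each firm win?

Ember 3, Meridian 3, Onyx 2, Rook 2

Pooled unit-bids ranked (top 10): 121 (Rook-1), 120 (Ember-1), 119 (Ember-2), 114 (Ember-3), 111 (Rook-2), 109 (Onyx-1), 108 (Onyx-2), 107 (Meridian-1), 106 (Meridian-2), 100 (Meridian-3)
Next rejected bid: €95 (not a price — pay-as-bid).
Allocation: Ember 3, Meridian 3, Onyx 2, Rook 2.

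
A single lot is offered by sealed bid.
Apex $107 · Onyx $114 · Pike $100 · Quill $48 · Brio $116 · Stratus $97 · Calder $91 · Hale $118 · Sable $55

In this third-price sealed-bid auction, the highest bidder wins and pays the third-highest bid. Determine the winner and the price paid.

Rule: the highest bidder wins and pays the third-highest bid.
Sorting bids: 118 (Hale) > 116 (Brio) > 114 (Onyx) > 107 (Apex) > 100 (Pike) > 97 (Stratus) > …
Hale wins; payment is bid #3 in the ranking = $114.

Hale pays $114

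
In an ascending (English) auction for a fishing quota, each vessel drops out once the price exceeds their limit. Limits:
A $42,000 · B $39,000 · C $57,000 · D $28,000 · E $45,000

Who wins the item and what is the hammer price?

C wins at $45,000

Sorting limits: 57,000 (C) > 45,000 (E) > 42,000 (A) > 39,000 (B) > 28,000 (D)
Once the price passes $45,000, only C is left; the hammer falls at E's limit of $45,000.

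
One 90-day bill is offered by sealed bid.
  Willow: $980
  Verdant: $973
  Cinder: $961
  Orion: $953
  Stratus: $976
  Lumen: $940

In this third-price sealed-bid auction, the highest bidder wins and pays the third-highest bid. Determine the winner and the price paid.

Willow pays $973

Sorting bids: 980 (Willow) > 976 (Stratus) > 973 (Verdant) > 961 (Cinder) > 953 (Orion) > 940 (Lumen)
Willow wins; payment is bid #3 in the ranking = $973.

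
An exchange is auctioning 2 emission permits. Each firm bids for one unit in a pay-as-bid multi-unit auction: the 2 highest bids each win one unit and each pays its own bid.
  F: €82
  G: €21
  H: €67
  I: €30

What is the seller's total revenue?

Total revenue: €149

Bids ranked high→low: 82 (F), 67 (H), 30 (I), 21 (G)
Top 2: F, H.
Total revenue = 82 + 67 = €149.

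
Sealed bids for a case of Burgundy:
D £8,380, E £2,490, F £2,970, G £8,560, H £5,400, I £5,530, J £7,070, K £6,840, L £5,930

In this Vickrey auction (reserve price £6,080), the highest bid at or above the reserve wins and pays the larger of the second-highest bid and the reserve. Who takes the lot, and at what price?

G pays £8,380

Bids in order: 8,560 (G) > 8,380 (D) > 7,070 (J) > 6,840 (K) > 5,930 (L) > 5,530 (I) > …
Highest eligible bid: G at £8,560.
Second-highest bid £8,380 exceeds the reserve £6,080 → payment £8,380.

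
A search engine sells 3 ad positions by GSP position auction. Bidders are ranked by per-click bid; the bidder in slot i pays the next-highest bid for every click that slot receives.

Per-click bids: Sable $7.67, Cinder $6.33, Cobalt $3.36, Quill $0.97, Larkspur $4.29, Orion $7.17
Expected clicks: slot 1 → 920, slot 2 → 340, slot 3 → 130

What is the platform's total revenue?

Per-click bids in order: $7.67 (Sable) > $7.17 (Orion) > $6.33 (Cinder) > $4.29 (Larkspur) > …
Slot 1: Sable pays $7.17 × 920 = $6596.40
Slot 2: Orion pays $6.33 × 340 = $2152.20
Slot 3: Cinder pays $4.29 × 130 = $557.70
Total = $9306.30

Total revenue: $9306.30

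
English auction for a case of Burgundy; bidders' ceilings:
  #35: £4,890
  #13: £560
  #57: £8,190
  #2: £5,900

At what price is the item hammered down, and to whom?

Sorting limits: 8,190 (#57) > 5,900 (#2) > 4,890 (#35) > 560 (#13)
Once the price passes £5,900, only #57 is left; the hammer falls at #2's limit of £5,900.

#57 wins at £5,900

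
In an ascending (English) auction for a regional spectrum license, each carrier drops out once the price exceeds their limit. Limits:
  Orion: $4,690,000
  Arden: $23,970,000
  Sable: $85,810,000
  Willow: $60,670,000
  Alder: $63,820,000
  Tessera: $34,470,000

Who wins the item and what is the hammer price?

Sable wins at $63,820,000

Rule: the price rises until one bidder remains; the winner pays the price at which the last rival dropped out.
Limits in order: 85,810,000 (Sable) > 63,820,000 (Alder) > 60,670,000 (Willow) > 34,470,000 (Tessera) > 23,970,000 (Arden) > 4,690,000 (Orion)
Alder is the last rival to drop out, at $63,820,000; Sable remains and wins at that price.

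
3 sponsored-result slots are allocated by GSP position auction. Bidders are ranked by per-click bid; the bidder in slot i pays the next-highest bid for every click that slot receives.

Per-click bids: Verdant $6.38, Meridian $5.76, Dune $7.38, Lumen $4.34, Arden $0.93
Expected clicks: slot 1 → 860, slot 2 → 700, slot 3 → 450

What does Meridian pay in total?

Per-click bids in order: $7.38 (Dune) > $6.38 (Verdant) > $5.76 (Meridian) > $4.34 (Lumen) > …
Meridian holds slot 3 → pays next bid $4.34 × 450 clicks = $1953.00.

Meridian pays $1953.00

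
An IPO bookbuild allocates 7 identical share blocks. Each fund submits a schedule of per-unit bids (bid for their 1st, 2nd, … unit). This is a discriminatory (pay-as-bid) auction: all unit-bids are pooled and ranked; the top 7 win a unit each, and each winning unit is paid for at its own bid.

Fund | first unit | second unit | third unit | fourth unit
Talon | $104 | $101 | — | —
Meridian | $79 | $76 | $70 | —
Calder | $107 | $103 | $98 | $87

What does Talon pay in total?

All unit-bids, highest first — top 7: 107 (Calder-1), 104 (Talon-1), 103 (Calder-2), 101 (Talon-2), 98 (Calder-3), 87 (Calder-4), 79 (Meridian-1)
Next rejected bid: $76 (not a price — pay-as-bid).
Talon's winning unit-bids: 104 + 101 = $205.

Talon pays $205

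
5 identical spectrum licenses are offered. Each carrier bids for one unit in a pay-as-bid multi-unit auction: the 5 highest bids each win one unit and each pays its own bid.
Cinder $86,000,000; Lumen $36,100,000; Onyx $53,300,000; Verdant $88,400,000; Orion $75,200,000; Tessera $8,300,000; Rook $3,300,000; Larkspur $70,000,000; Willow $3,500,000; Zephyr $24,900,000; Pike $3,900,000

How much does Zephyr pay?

Zephyr pays $0

Bids ranked high→low: 88,400,000 (Verdant), 86,000,000 (Cinder), 75,200,000 (Orion), 70,000,000 (Larkspur), 53,300,000 (Onyx), 36,100,000 (Lumen), 24,900,000 (Zephyr), …
The 5 highest are Verdant, Cinder, Orion, Larkspur, Onyx.
Zephyr does not win → $0.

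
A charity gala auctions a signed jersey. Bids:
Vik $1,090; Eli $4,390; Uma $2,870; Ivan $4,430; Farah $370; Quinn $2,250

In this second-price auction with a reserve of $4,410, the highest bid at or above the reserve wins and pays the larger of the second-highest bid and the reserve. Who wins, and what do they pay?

Ivan pays $4,410

Second-price auction with a reserve of $4,410: the highest bid at or above the reserve wins and pays the larger of the second-highest bid and the reserve.
Sorting bids: 4,430 (Ivan) > 4,390 (Eli) > 2,870 (Uma) > 2,250 (Quinn) > 1,090 (Vik) > 370 (Farah)
Highest eligible bid: Ivan at $4,430.
Second-highest bid $4,390 is below the reserve $4,410, so the reserve binds → payment $4,410.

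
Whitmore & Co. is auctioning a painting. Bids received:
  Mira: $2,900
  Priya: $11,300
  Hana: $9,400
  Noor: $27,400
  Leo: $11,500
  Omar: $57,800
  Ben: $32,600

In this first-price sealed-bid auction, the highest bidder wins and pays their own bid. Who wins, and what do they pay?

Bids in order: 57,800 (Omar) > 32,600 (Ben) > 27,400 (Noor) > 11,500 (Leo) > 11,300 (Priya) > 9,400 (Hana) > …
First-price: Omar pays what they bid, $57,800.

Omar pays $57,800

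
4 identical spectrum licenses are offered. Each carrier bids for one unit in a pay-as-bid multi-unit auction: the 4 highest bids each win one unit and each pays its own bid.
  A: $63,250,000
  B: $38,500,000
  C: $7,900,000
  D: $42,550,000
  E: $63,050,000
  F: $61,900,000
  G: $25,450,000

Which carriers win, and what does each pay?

A $63,250,000, E $63,050,000, F $61,900,000, D $42,550,000

Sorting: 63,250,000 (A), 63,050,000 (E), 61,900,000 (F), 42,550,000 (D), 38,500,000 (B), 25,450,000 (G), …
Top 4: A, E, F, D.
Each winner pays its own bid: A $63,250,000, E $63,050,000, F $61,900,000, D $42,550,000.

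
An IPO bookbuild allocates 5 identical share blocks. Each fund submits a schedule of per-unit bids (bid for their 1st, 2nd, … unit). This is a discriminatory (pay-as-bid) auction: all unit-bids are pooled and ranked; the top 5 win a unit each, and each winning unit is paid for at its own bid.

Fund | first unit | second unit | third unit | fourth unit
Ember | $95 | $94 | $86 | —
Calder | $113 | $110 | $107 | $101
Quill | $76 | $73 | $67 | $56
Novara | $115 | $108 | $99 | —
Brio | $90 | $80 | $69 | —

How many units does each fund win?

Calder 3, Novara 2

Pooled unit-bids ranked (top 5): 115 (Novara-1), 113 (Calder-1), 110 (Calder-2), 108 (Novara-2), 107 (Calder-3)
Next rejected bid: $101 (not a price — pay-as-bid).
Allocation: Calder 3, Novara 2.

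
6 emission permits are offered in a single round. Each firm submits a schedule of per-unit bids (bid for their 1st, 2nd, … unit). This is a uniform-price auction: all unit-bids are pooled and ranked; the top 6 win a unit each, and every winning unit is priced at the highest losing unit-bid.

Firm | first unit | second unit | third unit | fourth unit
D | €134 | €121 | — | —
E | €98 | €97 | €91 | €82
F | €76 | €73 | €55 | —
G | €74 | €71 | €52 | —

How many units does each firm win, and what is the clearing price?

D 2, E 4; clearing price €76

Pooled unit-bids ranked (top 6): 134 (D-1), 121 (D-2), 98 (E-1), 97 (E-2), 91 (E-3), 82 (E-4)
First bid not allocated: €76.
Allocation: D 2, E 4.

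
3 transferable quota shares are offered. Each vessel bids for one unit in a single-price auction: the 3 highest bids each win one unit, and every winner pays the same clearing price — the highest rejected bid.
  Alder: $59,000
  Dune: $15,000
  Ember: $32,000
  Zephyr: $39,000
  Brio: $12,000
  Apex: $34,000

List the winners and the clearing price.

Alder, Zephyr, Apex; each pays $32,000

Sorting: 59,000 (Alder), 39,000 (Zephyr), 34,000 (Apex), 32,000 (Ember), 15,000 (Dune), …
Top 3: Alder, Zephyr, Apex.
First losing bid is Ember's $32,000, which sets the uniform price.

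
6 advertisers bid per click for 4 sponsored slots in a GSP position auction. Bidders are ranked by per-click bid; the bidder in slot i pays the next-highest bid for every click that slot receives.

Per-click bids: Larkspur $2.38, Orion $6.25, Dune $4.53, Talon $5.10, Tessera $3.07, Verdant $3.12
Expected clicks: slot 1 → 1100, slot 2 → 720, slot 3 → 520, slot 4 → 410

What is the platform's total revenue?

Ranked by bid: $6.25 (Orion) > $5.10 (Talon) > $4.53 (Dune) > $3.12 (Verdant) > $3.07 (Tessera) > …
Slot 1: Orion pays $5.10 × 1100 = $5610.00
Slot 2: Talon pays $4.53 × 720 = $3261.60
Slot 3: Dune pays $3.12 × 520 = $1622.40
Slot 4: Verdant pays $3.07 × 410 = $1258.70
Total = $11752.70

Total revenue: $11752.70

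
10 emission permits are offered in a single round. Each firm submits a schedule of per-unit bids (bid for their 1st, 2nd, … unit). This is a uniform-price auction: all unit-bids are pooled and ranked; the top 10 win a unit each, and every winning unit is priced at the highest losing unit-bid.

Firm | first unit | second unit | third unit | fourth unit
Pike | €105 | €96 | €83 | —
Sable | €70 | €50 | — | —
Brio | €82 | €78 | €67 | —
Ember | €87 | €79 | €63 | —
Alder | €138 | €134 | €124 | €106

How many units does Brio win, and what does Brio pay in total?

Brio: 1 unit, pays €78

All unit-bids, highest first — top 10: 138 (Alder-1), 134 (Alder-2), 124 (Alder-3), 106 (Alder-4), 105 (Pike-1), 96 (Pike-2), 87 (Ember-1), 83 (Pike-3), 82 (Brio-1), 79 (Ember-2)
Highest rejected unit-bid = €78.
Brio wins 1 unit(s) at €78 each.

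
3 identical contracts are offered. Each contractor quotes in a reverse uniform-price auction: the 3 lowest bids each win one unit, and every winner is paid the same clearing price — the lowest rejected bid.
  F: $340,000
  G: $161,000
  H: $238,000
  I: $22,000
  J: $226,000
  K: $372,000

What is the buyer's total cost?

Bids ranked low→high: 22,000 (I), 161,000 (G), 226,000 (J), 238,000 (H), 340,000 (F), …
Winners (3 units): I, G, J.
Lowest unsuccessful bid: $238,000 → clearing price.
Total cost = 3 × $238,000 = $714,000.

Total cost: $714,000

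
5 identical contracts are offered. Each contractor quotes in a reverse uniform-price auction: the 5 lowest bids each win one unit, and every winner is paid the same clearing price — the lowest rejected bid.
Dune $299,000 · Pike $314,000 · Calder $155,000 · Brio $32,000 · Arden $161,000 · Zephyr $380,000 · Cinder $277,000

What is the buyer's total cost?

Ordering the bids: 32,000 (Brio), 155,000 (Calder), 161,000 (Arden), 277,000 (Cinder), 299,000 (Dune), 314,000 (Pike), 380,000 (Zephyr)
The 5 lowest are Brio, Calder, Arden, Cinder, Dune.
Lowest unsuccessful bid: $314,000 → clearing price.
Total cost = 5 × $314,000 = $1,570,000.

Total cost: $1,570,000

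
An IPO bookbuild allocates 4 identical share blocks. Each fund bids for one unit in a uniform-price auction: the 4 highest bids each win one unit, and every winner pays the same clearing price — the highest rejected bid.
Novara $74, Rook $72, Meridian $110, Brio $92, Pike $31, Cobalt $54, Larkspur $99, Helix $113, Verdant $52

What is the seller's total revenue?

Ordering the bids: 113 (Helix), 110 (Meridian), 99 (Larkspur), 92 (Brio), 74 (Novara), 72 (Rook), …
Top 4: Helix, Meridian, Larkspur, Brio.
Highest unsuccessful bid: $74 → clearing price.
Total revenue = 4 × $74 = $296.

Total revenue: $296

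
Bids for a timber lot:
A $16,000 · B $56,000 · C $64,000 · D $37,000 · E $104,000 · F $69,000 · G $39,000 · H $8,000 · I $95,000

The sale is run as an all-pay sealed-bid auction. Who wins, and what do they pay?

Bids ranked: 104,000 (E) > 95,000 (I) > 69,000 (F) > 64,000 (C) > 56,000 (B) > 39,000 (G) > …
E wins with the top bid; all bids are sunk regardless.

E pays $104,000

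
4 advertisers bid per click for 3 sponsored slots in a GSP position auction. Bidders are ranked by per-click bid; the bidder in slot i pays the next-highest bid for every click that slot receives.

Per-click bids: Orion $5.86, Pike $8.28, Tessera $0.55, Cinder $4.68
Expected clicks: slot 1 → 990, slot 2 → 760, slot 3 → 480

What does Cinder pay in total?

Cinder pays $264.00

Ranked by bid: $8.28 (Pike) > $5.86 (Orion) > $4.68 (Cinder) > $0.55 (Tessera)
Cinder holds slot 3 → pays next bid $0.55 × 480 clicks = $264.00.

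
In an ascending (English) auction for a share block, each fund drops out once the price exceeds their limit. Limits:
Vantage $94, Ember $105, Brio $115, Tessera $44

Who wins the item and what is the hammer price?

Brio wins at $105

Sorting limits: 115 (Brio) > 105 (Ember) > 94 (Vantage) > 44 (Tessera)
Once the price passes $105, only Brio is left; the hammer falls at Ember's limit of $105.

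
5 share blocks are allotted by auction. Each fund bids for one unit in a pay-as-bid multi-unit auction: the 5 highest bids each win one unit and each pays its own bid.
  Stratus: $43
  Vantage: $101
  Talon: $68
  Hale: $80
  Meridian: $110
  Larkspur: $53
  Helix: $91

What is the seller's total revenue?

Sorting: 110 (Meridian), 101 (Vantage), 91 (Helix), 80 (Hale), 68 (Talon), 53 (Larkspur), 43 (Stratus)
Winners (5 units): Meridian, Vantage, Helix, Hale, Talon.
Total revenue = 110 + 101 + 91 + 80 + 68 = $450.

Total revenue: $450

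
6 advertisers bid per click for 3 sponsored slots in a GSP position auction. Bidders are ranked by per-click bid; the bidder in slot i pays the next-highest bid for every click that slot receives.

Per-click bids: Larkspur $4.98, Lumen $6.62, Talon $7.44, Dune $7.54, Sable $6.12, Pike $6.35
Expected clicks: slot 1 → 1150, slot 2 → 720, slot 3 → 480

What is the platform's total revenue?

Ranked by bid: $7.54 (Dune) > $7.44 (Talon) > $6.62 (Lumen) > $6.35 (Pike) > …
Slot 1: Dune pays $7.44 × 1150 = $8556.00
Slot 2: Talon pays $6.62 × 720 = $4766.40
Slot 3: Lumen pays $6.35 × 480 = $3048.00
Total = $16370.40

Total revenue: $16370.40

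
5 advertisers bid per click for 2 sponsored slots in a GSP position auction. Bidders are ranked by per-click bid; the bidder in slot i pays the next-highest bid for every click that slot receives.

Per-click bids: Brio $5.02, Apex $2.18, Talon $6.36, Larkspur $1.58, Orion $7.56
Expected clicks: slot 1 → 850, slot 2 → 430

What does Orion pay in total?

Orion pays $5406.00

Ranked by bid: $7.56 (Orion) > $6.36 (Talon) > $5.02 (Brio) > …
Orion holds slot 1 → pays next bid $6.36 × 850 clicks = $5406.00.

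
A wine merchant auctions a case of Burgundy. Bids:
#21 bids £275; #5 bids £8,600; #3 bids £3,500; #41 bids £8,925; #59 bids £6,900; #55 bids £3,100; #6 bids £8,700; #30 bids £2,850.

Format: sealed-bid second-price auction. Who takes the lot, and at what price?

Sealed-bid second-price auction: the highest bidder wins and pays the second-highest bid.
Bids in order: 8,925 (#41) > 8,700 (#6) > 8,600 (#5) > 6,900 (#59) > 3,500 (#3) > 3,100 (#55) > …
Second-price: #41 pays #6's bid of £8,700.

#41 pays £8,700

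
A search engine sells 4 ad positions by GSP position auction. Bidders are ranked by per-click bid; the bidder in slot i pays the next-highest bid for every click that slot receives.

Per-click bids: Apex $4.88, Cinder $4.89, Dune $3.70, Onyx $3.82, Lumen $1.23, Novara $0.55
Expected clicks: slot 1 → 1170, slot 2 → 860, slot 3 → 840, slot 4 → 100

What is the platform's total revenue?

Total revenue: $12225.80

Ranked by bid: $4.89 (Cinder) > $4.88 (Apex) > $3.82 (Onyx) > $3.70 (Dune) > $1.23 (Lumen) > …
Slot 1: Cinder pays $4.88 × 1170 = $5709.60
Slot 2: Apex pays $3.82 × 860 = $3285.20
Slot 3: Onyx pays $3.70 × 840 = $3108.00
Slot 4: Dune pays $1.23 × 100 = $123.00
Total = $12225.80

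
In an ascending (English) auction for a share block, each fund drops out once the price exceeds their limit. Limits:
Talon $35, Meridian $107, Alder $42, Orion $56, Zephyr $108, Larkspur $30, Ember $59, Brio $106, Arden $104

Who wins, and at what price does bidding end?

Zephyr wins at $107

Limits ranked: 108 (Zephyr) > 107 (Meridian) > 106 (Brio) > 104 (Arden) > 59 (Ember) > 56 (Orion) > …
Once the price passes $107, only Zephyr is left; the hammer falls at Meridian's limit of $107.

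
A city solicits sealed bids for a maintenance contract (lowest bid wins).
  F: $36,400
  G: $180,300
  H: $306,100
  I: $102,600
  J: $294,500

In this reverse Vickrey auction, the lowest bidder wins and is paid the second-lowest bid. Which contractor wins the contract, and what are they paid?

Reverse Vickrey auction: the lowest bidder wins and is paid the second-lowest bid.
Bids ranked: 36,400 (F) < 102,600 (I) < 180,300 (G) < 294,500 (J) < 306,100 (H)
F is lowest; is paid the second-lowest bid, $102,600.

F is paid $102,600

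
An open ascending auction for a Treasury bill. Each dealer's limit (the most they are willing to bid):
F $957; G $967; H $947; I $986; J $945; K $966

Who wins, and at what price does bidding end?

I wins at $967

Sorting limits: 986 (I) > 967 (G) > 966 (K) > 957 (F) > 947 (H) > 945 (J)
Bidding ends when G exits at $967; I takes it.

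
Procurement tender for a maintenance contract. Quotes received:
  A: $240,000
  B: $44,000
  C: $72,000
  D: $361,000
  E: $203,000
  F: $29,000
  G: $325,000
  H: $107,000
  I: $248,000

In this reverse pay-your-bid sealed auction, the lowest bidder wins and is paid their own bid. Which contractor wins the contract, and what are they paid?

Bids in order: 29,000 (F) < 44,000 (B) < 72,000 (C) < 107,000 (H) < 203,000 (E) < 240,000 (A) < …
First-price: F is paid what they bid, $29,000.

F is paid $29,000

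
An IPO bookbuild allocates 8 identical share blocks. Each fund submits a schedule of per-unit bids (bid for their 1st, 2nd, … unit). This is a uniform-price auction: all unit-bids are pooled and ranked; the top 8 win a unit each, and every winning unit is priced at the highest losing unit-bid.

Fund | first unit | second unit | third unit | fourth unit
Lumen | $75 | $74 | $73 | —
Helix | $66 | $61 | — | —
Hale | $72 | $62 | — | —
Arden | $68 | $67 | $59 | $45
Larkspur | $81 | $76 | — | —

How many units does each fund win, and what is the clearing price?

Arden 2, Hale 1, Larkspur 2, Lumen 3; clearing price $66

All unit-bids, highest first — top 8: 81 (Larkspur-1), 76 (Larkspur-2), 75 (Lumen-1), 74 (Lumen-2), 73 (Lumen-3), 72 (Hale-1), 68 (Arden-1), 67 (Arden-2)
Highest rejected unit-bid = $66.
Allocation: Arden 2, Hale 1, Larkspur 2, Lumen 3.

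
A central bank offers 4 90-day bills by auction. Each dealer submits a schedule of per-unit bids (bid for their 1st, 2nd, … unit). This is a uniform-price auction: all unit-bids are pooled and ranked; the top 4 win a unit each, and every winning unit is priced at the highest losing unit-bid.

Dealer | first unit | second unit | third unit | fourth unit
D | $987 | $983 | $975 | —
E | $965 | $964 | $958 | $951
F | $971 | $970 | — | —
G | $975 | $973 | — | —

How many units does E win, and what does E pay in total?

All unit-bids, highest first — top 4: 987 (D-1), 983 (D-2), 975 (D-3), 975 (G-1)
First bid not allocated: $973.
E wins 0 unit(s) at $973 each.

E: 0 units, pays $0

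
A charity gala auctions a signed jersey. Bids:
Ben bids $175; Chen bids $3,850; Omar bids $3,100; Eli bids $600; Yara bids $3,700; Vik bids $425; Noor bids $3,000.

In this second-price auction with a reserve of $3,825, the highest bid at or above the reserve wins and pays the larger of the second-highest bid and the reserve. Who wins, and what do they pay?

Chen pays $3,825

Second-price auction with a reserve of $3,825: the highest bid at or above the reserve wins and pays the larger of the second-highest bid and the reserve.
Bids in order: 3,850 (Chen) > 3,700 (Yara) > 3,100 (Omar) > 3,000 (Noor) > 600 (Eli) > 425 (Vik) > …
Highest eligible bid: Chen at $3,850.
max(second-highest $3,700, reserve $3,825) = $3,825.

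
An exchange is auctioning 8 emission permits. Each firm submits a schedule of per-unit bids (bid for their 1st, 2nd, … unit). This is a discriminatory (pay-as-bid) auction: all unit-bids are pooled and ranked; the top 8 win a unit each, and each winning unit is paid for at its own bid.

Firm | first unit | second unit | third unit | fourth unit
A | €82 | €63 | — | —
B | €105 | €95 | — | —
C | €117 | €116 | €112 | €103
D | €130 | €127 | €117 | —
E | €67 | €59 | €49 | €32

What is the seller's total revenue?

Total revenue: €927

Merging the schedules and taking the best 8: 130 (D-1), 127 (D-2), 117 (C-1), 117 (D-3), 116 (C-2), 112 (C-3), 105 (B-1), 103 (C-4)
Next rejected bid: €95 (not a price — pay-as-bid).
Each winning unit pays its own bid.
Revenue = 130 + 127 + 117 + 117 + 116 + 112 + 105 + 103 = €927.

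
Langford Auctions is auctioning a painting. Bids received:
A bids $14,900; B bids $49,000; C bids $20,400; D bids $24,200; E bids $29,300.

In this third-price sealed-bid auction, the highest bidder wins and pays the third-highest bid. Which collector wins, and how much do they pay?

B pays $24,200

Third-price sealed-bid auction: the highest bidder wins and pays the third-highest bid.
Bids ranked: 49,000 (B) > 29,300 (E) > 24,200 (D) > 20,400 (C) > 14,900 (A)
B wins; payment is bid #3 in the ranking = $24,200.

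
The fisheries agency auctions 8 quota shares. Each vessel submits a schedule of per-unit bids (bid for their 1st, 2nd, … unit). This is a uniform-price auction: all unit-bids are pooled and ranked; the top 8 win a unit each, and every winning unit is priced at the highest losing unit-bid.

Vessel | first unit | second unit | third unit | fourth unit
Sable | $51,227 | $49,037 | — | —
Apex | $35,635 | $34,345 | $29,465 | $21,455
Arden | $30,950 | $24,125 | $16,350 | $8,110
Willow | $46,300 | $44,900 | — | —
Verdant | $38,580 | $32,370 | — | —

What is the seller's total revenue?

Total revenue: $247,600

Merging the schedules and taking the best 8: 51,227 (Sable-1), 49,037 (Sable-2), 46,300 (Willow-1), 44,900 (Willow-2), 38,580 (Verdant-1), 35,635 (Apex-1), 34,345 (Apex-2), 32,370 (Verdant-2)
The (k+1)-th unit-bid is $30,950.
Allocation: Apex 2, Sable 2, Verdant 2, Willow 2. Every unit priced at $30,950.
Revenue = 8 × 30,950 = $247,600.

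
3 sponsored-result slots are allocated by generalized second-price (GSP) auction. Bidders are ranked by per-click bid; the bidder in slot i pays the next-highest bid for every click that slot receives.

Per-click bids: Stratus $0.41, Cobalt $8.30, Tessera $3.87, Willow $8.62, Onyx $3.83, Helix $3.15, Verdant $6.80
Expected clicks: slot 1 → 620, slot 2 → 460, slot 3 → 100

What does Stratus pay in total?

Ranked by bid: $8.62 (Willow) > $8.30 (Cobalt) > $6.80 (Verdant) > $3.87 (Tessera) > …
Stratus ranks below slot 3 → no slot, pays nothing.

Stratus pays $0.00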